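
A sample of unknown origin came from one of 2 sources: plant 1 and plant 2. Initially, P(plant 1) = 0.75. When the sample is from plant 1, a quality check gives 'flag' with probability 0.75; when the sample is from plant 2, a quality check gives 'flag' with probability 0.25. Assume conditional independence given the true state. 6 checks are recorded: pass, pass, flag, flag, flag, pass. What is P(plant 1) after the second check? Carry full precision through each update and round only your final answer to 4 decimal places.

0.2500

Apply Bayes' rule sequentially, carrying P(plant 1) forward.
After 'pass': P(plant 1) = 0.25·0.7500 / (0.25·0.7500 + 0.75·0.2500) ≈ 0.5000
After 'pass': P(plant 1) = 0.25·0.5000 / (0.25·0.5000 + 0.75·0.5000) ≈ 0.2500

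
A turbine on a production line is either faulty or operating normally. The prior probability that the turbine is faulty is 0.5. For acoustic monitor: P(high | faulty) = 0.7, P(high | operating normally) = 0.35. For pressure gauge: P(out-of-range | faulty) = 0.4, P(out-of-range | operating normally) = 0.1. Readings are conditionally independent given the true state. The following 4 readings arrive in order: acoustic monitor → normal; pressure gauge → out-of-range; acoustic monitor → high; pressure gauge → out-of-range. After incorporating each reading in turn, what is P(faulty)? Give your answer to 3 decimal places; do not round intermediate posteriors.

Apply Bayes' rule sequentially, carrying P(faulty) forward.
After acoustic monitor='normal': P(faulty) = 0.3·0.5000 / (0.3·0.5000 + 0.65·0.5000) ≈ 0.3158
After pressure gauge='out-of-range': P(faulty) = 0.4·0.3158 / (0.4·0.3158 + 0.1·0.6842) ≈ 0.6486
After acoustic monitor='high': P(faulty) = 0.7·0.6486 / (0.7·0.6486 + 0.35·0.3514) ≈ 0.7869
After pressure gauge='out-of-range': P(faulty) = 0.4·0.7869 / (0.4·0.7869 + 0.1·0.2131) ≈ 0.9366

0.937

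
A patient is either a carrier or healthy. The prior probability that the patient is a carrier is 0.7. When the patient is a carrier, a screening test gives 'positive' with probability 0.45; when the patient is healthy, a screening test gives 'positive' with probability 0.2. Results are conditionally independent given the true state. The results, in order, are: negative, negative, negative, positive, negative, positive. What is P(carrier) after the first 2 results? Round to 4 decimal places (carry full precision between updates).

0.5245

Apply Bayes' rule sequentially, carrying P(carrier) forward.
After 'negative': P(carrier) = 0.55·0.7000 / (0.55·0.7000 + 0.8·0.3000) ≈ 0.6160
After 'negative': P(carrier) = 0.55·0.6160 / (0.55·0.6160 + 0.8·0.3840) ≈ 0.5245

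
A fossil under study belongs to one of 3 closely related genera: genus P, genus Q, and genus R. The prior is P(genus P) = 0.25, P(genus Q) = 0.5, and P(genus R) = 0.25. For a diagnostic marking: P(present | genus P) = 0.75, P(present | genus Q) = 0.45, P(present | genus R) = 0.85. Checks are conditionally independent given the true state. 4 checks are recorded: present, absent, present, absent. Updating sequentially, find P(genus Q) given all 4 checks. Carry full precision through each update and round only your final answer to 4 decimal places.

0.7044

After 'present': normaliser = 0.75·0.2500 + 0.45·0.5000 + 0.85·0.2500; P(genus P) ≈ 0.3000, P(genus Q) ≈ 0.3600, P(genus R) ≈ 0.3400
After 'absent': normaliser = 0.25·0.3000 + 0.55·0.3600 + 0.15·0.3400; P(genus P) ≈ 0.2315, P(genus Q) ≈ 0.6111, P(genus R) ≈ 0.1574
After 'present': normaliser = 0.75·0.2315 + 0.45·0.6111 + 0.85·0.1574; P(genus P) ≈ 0.2981, P(genus Q) ≈ 0.4722, P(genus R) ≈ 0.2297
After 'absent': normaliser = 0.25·0.2981 + 0.55·0.4722 + 0.15·0.2297; P(genus P) ≈ 0.2021, P(genus Q) ≈ 0.7044, P(genus R) ≈ 0.0935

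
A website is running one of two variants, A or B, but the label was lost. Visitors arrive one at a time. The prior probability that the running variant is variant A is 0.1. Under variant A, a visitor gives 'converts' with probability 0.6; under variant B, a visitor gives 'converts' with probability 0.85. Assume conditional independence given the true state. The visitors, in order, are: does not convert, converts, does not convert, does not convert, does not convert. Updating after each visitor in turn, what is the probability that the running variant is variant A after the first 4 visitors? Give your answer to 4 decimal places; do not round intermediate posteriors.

Each posterior becomes the prior for the next update.
After 'does not convert': P(A) = 0.4·0.1000 / (0.4·0.1000 + 0.15·0.9000) ≈ 0.2286
After 'converts': P(A) = 0.6·0.2286 / (0.6·0.2286 + 0.85·0.7714) ≈ 0.1730
After 'does not convert': P(A) = 0.4·0.1730 / (0.4·0.1730 + 0.15·0.8270) ≈ 0.3580
After 'does not convert': P(A) = 0.4·0.3580 / (0.4·0.3580 + 0.15·0.6420) ≈ 0.5980

0.5980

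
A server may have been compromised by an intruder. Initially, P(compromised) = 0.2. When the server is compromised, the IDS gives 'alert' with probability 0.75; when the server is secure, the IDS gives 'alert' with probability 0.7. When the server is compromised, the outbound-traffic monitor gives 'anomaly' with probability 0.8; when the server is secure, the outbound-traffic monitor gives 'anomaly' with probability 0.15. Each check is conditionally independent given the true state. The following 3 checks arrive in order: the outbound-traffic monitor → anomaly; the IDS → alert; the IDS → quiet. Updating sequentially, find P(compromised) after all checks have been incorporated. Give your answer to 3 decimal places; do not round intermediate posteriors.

After the outbound-traffic monitor='anomaly': P(compromised) = 0.8·0.2000 / (0.8·0.2000 + 0.15·0.8000) ≈ 0.5714
After the IDS='alert': P(compromised) = 0.75·0.5714 / (0.75·0.5714 + 0.7·0.4286) ≈ 0.5882
After the IDS='quiet': P(compromised) = 0.25·0.5882 / (0.25·0.5882 + 0.3·0.4118) ≈ 0.5435

0.543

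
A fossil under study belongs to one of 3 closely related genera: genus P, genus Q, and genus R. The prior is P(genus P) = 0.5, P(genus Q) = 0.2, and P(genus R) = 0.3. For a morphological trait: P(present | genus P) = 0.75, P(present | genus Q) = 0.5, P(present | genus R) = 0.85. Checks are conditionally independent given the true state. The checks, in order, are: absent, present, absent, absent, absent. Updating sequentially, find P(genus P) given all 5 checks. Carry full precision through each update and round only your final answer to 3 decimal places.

After 'absent': normaliser = 0.25·0.5000 + 0.5·0.2000 + 0.15·0.3000; P(genus P) ≈ 0.4630, P(genus Q) ≈ 0.3704, P(genus R) ≈ 0.1667
After 'present': normaliser = 0.75·0.4630 + 0.5·0.3704 + 0.85·0.1667; P(genus P) ≈ 0.5151, P(genus Q) ≈ 0.2747, P(genus R) ≈ 0.2102
After 'absent': normaliser = 0.25·0.5151 + 0.5·0.2747 + 0.15·0.2102; P(genus P) ≈ 0.4326, P(genus Q) ≈ 0.4615, P(genus R) ≈ 0.1059
After 'absent': normaliser = 0.25·0.4326 + 0.5·0.4615 + 0.15·0.1059; P(genus P) ≈ 0.3049, P(genus Q) ≈ 0.6504, P(genus R) ≈ 0.0448
After 'absent': normaliser = 0.25·0.3049 + 0.5·0.6504 + 0.15·0.0448; P(genus P) ≈ 0.1867, P(genus Q) ≈ 0.7968, P(genus R) ≈ 0.0165

0.187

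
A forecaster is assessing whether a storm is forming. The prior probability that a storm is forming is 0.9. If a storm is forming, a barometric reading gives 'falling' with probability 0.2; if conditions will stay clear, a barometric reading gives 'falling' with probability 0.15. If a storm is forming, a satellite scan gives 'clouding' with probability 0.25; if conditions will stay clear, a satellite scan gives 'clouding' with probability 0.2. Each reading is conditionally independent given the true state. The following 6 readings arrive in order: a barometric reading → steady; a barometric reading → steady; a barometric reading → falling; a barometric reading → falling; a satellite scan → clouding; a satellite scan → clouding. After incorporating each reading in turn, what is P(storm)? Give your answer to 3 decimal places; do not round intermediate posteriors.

Apply Bayes' rule sequentially, carrying P(storm) forward.
After a barometric reading='steady': P(storm) = 0.8·0.9000 / (0.8·0.9000 + 0.85·0.1000) ≈ 0.8944
After a barometric reading='steady': P(storm) = 0.8·0.8944 / (0.8·0.8944 + 0.85·0.1056) ≈ 0.8885
After a barometric reading='falling': P(storm) = 0.2·0.8885 / (0.2·0.8885 + 0.15·0.1115) ≈ 0.9140
After a barometric reading='falling': P(storm) = 0.2·0.9140 / (0.2·0.9140 + 0.15·0.0860) ≈ 0.9341
After a satellite scan='clouding': P(storm) = 0.25·0.9341 / (0.25·0.9341 + 0.2·0.0659) ≈ 0.9466
After a satellite scan='clouding': P(storm) = 0.25·0.9466 / (0.25·0.9466 + 0.2·0.0534) ≈ 0.9568

0.957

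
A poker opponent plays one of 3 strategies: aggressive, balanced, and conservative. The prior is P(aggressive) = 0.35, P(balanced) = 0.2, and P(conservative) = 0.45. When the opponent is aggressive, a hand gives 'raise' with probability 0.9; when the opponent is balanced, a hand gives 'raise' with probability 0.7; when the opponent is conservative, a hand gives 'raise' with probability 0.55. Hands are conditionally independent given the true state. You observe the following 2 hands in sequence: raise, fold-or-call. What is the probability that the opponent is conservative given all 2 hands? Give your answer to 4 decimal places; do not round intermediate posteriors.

Each posterior becomes the prior for the next update.
After 'raise': normaliser = 0.9·0.3500 + 0.7·0.2000 + 0.55·0.4500; P(aggressive) ≈ 0.4484, P(balanced) ≈ 0.1993, P(conservative) ≈ 0.3523
After 'fold-or-call': normaliser = 0.1·0.4484 + 0.3·0.1993 + 0.45·0.3523; P(aggressive) ≈ 0.1704, P(balanced) ≈ 0.2272, P(conservative) ≈ 0.6024

0.6024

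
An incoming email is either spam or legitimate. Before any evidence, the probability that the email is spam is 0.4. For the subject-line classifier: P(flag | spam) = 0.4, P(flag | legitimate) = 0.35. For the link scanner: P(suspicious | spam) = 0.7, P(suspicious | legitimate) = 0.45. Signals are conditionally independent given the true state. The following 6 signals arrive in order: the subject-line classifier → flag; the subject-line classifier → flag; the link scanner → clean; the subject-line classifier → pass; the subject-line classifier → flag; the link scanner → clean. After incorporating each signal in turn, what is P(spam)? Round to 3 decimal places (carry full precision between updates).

After the subject-line classifier='flag': P(spam) = 0.4·0.4000 / (0.4·0.4000 + 0.35·0.6000) ≈ 0.4324
After the subject-line classifier='flag': P(spam) = 0.4·0.4324 / (0.4·0.4324 + 0.35·0.5676) ≈ 0.4655
After the link scanner='clean': P(spam) = 0.3·0.4655 / (0.3·0.4655 + 0.55·0.5345) ≈ 0.3220
After the subject-line classifier='pass': P(spam) = 0.6·0.3220 / (0.6·0.3220 + 0.65·0.6780) ≈ 0.3048
After the subject-line classifier='flag': P(spam) = 0.4·0.3048 / (0.4·0.3048 + 0.35·0.6952) ≈ 0.3338
After the link scanner='clean': P(spam) = 0.3·0.3338 / (0.3·0.3338 + 0.55·0.6662) ≈ 0.2146

0.215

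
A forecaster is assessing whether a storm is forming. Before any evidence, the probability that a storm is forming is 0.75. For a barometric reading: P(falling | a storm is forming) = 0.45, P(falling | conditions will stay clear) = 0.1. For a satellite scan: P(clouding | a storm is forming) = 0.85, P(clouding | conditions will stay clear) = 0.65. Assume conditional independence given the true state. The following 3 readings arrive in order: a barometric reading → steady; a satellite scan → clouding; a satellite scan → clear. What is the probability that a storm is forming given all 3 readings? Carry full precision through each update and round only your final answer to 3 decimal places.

After a barometric reading='steady': P(storm) = 0.55·0.7500 / (0.55·0.7500 + 0.9·0.2500) ≈ 0.6471
After a satellite scan='clouding': P(storm) = 0.85·0.6471 / (0.85·0.6471 + 0.65·0.3529) ≈ 0.7057
After a satellite scan='clear': P(storm) = 0.15·0.7057 / (0.15·0.7057 + 0.35·0.2943) ≈ 0.5068

0.507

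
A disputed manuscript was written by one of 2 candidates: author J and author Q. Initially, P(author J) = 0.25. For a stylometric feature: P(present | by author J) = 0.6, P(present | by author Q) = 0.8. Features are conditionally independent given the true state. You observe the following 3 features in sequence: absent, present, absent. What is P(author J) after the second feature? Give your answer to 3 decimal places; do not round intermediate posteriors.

After 'absent': P(author J) = 0.4·0.2500 / (0.4·0.2500 + 0.2·0.7500) ≈ 0.4000
After 'present': P(author J) = 0.6·0.4000 / (0.6·0.4000 + 0.8·0.6000) ≈ 0.3333

0.333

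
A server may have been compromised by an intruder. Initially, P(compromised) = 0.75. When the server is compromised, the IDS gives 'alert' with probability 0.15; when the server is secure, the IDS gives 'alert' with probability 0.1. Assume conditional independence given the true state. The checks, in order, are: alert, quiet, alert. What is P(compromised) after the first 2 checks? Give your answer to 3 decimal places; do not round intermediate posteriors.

After 'alert': P(compromised) = 0.15·0.7500 / (0.15·0.7500 + 0.1·0.2500) ≈ 0.8182
After 'quiet': P(compromised) = 0.85·0.8182 / (0.85·0.8182 + 0.9·0.1818) ≈ 0.8095

0.810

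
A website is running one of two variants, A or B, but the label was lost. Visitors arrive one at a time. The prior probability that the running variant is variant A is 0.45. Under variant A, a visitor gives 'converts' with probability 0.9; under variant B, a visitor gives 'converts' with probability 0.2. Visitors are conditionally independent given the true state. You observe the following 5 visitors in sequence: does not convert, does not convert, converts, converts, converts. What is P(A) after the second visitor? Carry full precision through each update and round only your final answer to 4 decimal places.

0.0126

After 'does not convert': P(A) = 0.1·0.4500 / (0.1·0.4500 + 0.8·0.5500) ≈ 0.0928
After 'does not convert': P(A) = 0.1·0.0928 / (0.1·0.0928 + 0.8·0.9072) ≈ 0.0126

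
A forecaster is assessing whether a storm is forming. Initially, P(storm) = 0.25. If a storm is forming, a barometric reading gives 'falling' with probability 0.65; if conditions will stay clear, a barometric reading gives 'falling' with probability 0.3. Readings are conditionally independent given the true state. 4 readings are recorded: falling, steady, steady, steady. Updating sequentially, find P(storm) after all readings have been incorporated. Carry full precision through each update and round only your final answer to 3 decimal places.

After 'falling': P(storm) = 0.65·0.2500 / (0.65·0.2500 + 0.3·0.7500) ≈ 0.4194
After 'steady': P(storm) = 0.35·0.4194 / (0.35·0.4194 + 0.7·0.5806) ≈ 0.2653
After 'steady': P(storm) = 0.35·0.2653 / (0.35·0.2653 + 0.7·0.7347) ≈ 0.1529
After 'steady': P(storm) = 0.35·0.1529 / (0.35·0.1529 + 0.7·0.8471) ≈ 0.0828

0.083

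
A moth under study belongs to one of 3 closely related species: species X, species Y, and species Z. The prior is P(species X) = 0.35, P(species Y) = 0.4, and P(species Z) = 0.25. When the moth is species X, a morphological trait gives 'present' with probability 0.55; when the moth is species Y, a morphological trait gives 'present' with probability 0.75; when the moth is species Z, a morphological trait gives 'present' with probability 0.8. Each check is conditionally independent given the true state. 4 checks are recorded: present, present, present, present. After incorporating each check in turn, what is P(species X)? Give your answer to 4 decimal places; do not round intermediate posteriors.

Each posterior becomes the prior for the next update.
After 'present': normaliser = 0.55·0.3500 + 0.75·0.4000 + 0.8·0.2500; P(species X) ≈ 0.2780, P(species Y) ≈ 0.4332, P(species Z) ≈ 0.2888
After 'present': normaliser = 0.55·0.2780 + 0.75·0.4332 + 0.8·0.2888; P(species X) ≈ 0.2157, P(species Y) ≈ 0.4584, P(species Z) ≈ 0.3259
After 'present': normaliser = 0.55·0.2157 + 0.75·0.4584 + 0.8·0.3259; P(species X) ≈ 0.1640, P(species Y) ≈ 0.4754, P(species Z) ≈ 0.3606
After 'present': normaliser = 0.55·0.1640 + 0.75·0.4754 + 0.8·0.3606; P(species X) ≈ 0.1227, P(species Y) ≈ 0.4849, P(species Z) ≈ 0.3924

0.1227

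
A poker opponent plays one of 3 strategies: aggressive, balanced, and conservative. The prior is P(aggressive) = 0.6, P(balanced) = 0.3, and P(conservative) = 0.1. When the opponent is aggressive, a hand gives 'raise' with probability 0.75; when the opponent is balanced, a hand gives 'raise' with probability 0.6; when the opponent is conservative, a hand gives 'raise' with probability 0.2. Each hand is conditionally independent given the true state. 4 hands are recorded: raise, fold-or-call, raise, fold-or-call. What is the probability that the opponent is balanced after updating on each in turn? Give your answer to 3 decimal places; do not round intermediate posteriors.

After 'raise': normaliser = 0.75·0.6000 + 0.6·0.3000 + 0.2·0.1000; P(aggressive) ≈ 0.6923, P(balanced) ≈ 0.2769, P(conservative) ≈ 0.0308
After 'fold-or-call': normaliser = 0.25·0.6923 + 0.4·0.2769 + 0.8·0.0308; P(aggressive) ≈ 0.5611, P(balanced) ≈ 0.3591, P(conservative) ≈ 0.0798
After 'raise': normaliser = 0.75·0.5611 + 0.6·0.3591 + 0.2·0.0798; P(aggressive) ≈ 0.6452, P(balanced) ≈ 0.3303, P(conservative) ≈ 0.0245
After 'fold-or-call': normaliser = 0.25·0.6452 + 0.4·0.3303 + 0.8·0.0245; P(aggressive) ≈ 0.5153, P(balanced) ≈ 0.4221, P(conservative) ≈ 0.0625

0.422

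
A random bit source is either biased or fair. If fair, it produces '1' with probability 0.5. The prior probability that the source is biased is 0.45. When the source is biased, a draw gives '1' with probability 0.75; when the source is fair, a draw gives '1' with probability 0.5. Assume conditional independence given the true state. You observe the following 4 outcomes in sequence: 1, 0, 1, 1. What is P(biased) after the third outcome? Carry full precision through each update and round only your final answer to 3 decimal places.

After '1': P(biased) = 0.75·0.4500 / (0.75·0.4500 + 0.5·0.5500) ≈ 0.5510
After '0': P(biased) = 0.25·0.5510 / (0.25·0.5510 + 0.5·0.4490) ≈ 0.3803
After '1': P(biased) = 0.75·0.3803 / (0.75·0.3803 + 0.5·0.6197) ≈ 0.4793

0.479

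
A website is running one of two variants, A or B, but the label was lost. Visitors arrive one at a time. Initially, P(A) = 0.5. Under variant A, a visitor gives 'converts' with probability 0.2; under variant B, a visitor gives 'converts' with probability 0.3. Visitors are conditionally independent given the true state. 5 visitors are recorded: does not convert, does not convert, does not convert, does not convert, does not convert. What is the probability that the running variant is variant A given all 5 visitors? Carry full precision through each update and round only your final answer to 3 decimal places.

Each posterior becomes the prior for the next update.
After 'does not convert': P(A) = 0.8·0.5000 / (0.8·0.5000 + 0.7·0.5000) ≈ 0.5333
After 'does not convert': P(A) = 0.8·0.5333 / (0.8·0.5333 + 0.7·0.4667) ≈ 0.5664
After 'does not convert': P(A) = 0.8·0.5664 / (0.8·0.5664 + 0.7·0.4336) ≈ 0.5988
After 'does not convert': P(A) = 0.8·0.5988 / (0.8·0.5988 + 0.7·0.4012) ≈ 0.6304
After 'does not convert': P(A) = 0.8·0.6304 / (0.8·0.6304 + 0.7·0.3696) ≈ 0.6610

0.661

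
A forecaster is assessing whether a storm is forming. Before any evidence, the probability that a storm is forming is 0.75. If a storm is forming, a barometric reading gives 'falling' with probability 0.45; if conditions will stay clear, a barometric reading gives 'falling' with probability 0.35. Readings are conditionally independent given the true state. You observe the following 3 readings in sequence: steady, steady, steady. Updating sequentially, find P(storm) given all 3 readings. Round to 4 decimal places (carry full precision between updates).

After 'steady': P(storm) = 0.55·0.7500 / (0.55·0.7500 + 0.65·0.2500) ≈ 0.7174
After 'steady': P(storm) = 0.55·0.7174 / (0.55·0.7174 + 0.65·0.2826) ≈ 0.6823
After 'steady': P(storm) = 0.55·0.6823 / (0.55·0.6823 + 0.65·0.3177) ≈ 0.6451

0.6451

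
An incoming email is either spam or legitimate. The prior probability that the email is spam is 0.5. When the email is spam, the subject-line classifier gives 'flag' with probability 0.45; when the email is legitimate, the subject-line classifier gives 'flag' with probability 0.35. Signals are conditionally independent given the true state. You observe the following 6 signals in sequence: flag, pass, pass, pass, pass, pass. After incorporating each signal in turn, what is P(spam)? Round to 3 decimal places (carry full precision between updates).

0.358

After 'flag': P(spam) = 0.45·0.5000 / (0.45·0.5000 + 0.35·0.5000) ≈ 0.5625
After 'pass': P(spam) = 0.55·0.5625 / (0.55·0.5625 + 0.65·0.4375) ≈ 0.5211
After 'pass': P(spam) = 0.55·0.5211 / (0.55·0.5211 + 0.65·0.4789) ≈ 0.4793
After 'pass': P(spam) = 0.55·0.4793 / (0.55·0.4793 + 0.65·0.5207) ≈ 0.4379
After 'pass': P(spam) = 0.55·0.4379 / (0.55·0.4379 + 0.65·0.5621) ≈ 0.3973
After 'pass': P(spam) = 0.55·0.3973 / (0.55·0.3973 + 0.65·0.6027) ≈ 0.3580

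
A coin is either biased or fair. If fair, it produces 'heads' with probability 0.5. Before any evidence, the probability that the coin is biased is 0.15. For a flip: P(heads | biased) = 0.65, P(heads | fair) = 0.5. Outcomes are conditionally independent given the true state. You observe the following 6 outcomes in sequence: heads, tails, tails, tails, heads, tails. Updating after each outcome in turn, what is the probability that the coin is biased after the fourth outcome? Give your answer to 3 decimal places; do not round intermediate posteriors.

Each posterior becomes the prior for the next update.
After 'heads': P(biased) = 0.65·0.1500 / (0.65·0.1500 + 0.5·0.8500) ≈ 0.1866
After 'tails': P(biased) = 0.35·0.1866 / (0.35·0.1866 + 0.5·0.8134) ≈ 0.1384
After 'tails': P(biased) = 0.35·0.1384 / (0.35·0.1384 + 0.5·0.8616) ≈ 0.1011
After 'tails': P(biased) = 0.35·0.1011 / (0.35·0.1011 + 0.5·0.8989) ≈ 0.0729

0.073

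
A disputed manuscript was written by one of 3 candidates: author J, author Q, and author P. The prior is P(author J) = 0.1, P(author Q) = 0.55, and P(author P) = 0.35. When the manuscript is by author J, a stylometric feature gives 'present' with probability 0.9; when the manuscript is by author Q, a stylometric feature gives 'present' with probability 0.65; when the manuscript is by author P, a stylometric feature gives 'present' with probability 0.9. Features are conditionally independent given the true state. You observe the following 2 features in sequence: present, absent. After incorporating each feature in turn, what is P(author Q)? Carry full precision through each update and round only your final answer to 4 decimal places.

After 'present': normaliser = 0.9·0.1000 + 0.65·0.5500 + 0.9·0.3500; P(author J) ≈ 0.1180, P(author Q) ≈ 0.4689, P(author P) ≈ 0.4131
After 'absent': normaliser = 0.1·0.1180 + 0.35·0.4689 + 0.1·0.4131; P(author J) ≈ 0.0543, P(author Q) ≈ 0.7555, P(author P) ≈ 0.1902

0.7555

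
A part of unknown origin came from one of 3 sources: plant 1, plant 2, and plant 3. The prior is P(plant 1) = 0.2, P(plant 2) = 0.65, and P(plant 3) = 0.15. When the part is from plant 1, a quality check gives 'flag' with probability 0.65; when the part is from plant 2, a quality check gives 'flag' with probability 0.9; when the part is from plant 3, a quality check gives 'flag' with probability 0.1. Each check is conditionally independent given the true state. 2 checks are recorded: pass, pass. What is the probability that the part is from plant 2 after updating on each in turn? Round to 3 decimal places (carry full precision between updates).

0.043

After 'pass': normaliser = 0.35·0.2000 + 0.1·0.6500 + 0.9·0.1500; P(plant 1) ≈ 0.2593, P(plant 2) ≈ 0.2407, P(plant 3) ≈ 0.5000
After 'pass': normaliser = 0.35·0.2593 + 0.1·0.2407 + 0.9·0.5000; P(plant 1) ≈ 0.1607, P(plant 2) ≈ 0.0426, P(plant 3) ≈ 0.7967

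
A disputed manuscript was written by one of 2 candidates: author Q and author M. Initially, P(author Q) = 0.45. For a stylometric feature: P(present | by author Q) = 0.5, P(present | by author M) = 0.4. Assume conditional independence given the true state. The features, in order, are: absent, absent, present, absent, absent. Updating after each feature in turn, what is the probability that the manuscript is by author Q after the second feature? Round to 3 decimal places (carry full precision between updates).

After 'absent': P(author Q) = 0.5·0.4500 / (0.5·0.4500 + 0.6·0.5500) ≈ 0.4054
After 'absent': P(author Q) = 0.5·0.4054 / (0.5·0.4054 + 0.6·0.5946) ≈ 0.3623

0.362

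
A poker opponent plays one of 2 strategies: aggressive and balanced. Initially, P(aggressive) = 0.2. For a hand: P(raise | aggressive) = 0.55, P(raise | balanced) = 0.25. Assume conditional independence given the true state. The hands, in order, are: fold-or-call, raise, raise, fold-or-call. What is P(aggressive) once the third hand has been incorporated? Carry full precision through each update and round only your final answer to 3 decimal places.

After 'fold-or-call': P(aggressive) = 0.45·0.2000 / (0.45·0.2000 + 0.75·0.8000) ≈ 0.1304
After 'raise': P(aggressive) = 0.55·0.1304 / (0.55·0.1304 + 0.25·0.8696) ≈ 0.2481
After 'raise': P(aggressive) = 0.55·0.2481 / (0.55·0.2481 + 0.25·0.7519) ≈ 0.4206

0.421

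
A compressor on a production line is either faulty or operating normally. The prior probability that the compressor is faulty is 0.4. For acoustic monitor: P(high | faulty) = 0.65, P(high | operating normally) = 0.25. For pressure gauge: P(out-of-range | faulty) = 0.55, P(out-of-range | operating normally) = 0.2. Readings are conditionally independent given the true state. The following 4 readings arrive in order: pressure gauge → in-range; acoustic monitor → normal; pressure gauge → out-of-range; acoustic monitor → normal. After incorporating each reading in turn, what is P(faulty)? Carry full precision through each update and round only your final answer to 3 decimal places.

0.183

After pressure gauge='in-range': P(faulty) = 0.45·0.4000 / (0.45·0.4000 + 0.8·0.6000) ≈ 0.2727
After acoustic monitor='normal': P(faulty) = 0.35·0.2727 / (0.35·0.2727 + 0.75·0.7273) ≈ 0.1489
After pressure gauge='out-of-range': P(faulty) = 0.55·0.1489 / (0.55·0.1489 + 0.2·0.8511) ≈ 0.3249
After acoustic monitor='normal': P(faulty) = 0.35·0.3249 / (0.35·0.3249 + 0.75·0.6751) ≈ 0.1834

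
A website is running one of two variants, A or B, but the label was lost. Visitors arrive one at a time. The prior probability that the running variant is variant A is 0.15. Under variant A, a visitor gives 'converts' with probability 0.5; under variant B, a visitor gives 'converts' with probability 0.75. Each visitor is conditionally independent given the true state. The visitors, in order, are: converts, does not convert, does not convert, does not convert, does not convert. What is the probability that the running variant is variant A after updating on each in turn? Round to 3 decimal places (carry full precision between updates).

After 'converts': P(A) = 0.5·0.1500 / (0.5·0.1500 + 0.75·0.8500) ≈ 0.1053
After 'does not convert': P(A) = 0.5·0.1053 / (0.5·0.1053 + 0.25·0.8947) ≈ 0.1905
After 'does not convert': P(A) = 0.5·0.1905 / (0.5·0.1905 + 0.25·0.8095) ≈ 0.3200
After 'does not convert': P(A) = 0.5·0.3200 / (0.5·0.3200 + 0.25·0.6800) ≈ 0.4848
After 'does not convert': P(A) = 0.5·0.4848 / (0.5·0.4848 + 0.25·0.5152) ≈ 0.6531

0.653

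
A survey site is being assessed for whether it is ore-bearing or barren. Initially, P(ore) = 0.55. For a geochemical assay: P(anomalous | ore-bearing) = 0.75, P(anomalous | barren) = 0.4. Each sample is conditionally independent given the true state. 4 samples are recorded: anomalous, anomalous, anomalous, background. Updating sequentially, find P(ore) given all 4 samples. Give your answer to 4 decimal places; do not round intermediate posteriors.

0.7705

After 'anomalous': P(ore) = 0.75·0.5500 / (0.75·0.5500 + 0.4·0.4500) ≈ 0.6962
After 'anomalous': P(ore) = 0.75·0.6962 / (0.75·0.6962 + 0.4·0.3038) ≈ 0.8112
After 'anomalous': P(ore) = 0.75·0.8112 / (0.75·0.8112 + 0.4·0.1888) ≈ 0.8896
After 'background': P(ore) = 0.25·0.8896 / (0.25·0.8896 + 0.6·0.1104) ≈ 0.7705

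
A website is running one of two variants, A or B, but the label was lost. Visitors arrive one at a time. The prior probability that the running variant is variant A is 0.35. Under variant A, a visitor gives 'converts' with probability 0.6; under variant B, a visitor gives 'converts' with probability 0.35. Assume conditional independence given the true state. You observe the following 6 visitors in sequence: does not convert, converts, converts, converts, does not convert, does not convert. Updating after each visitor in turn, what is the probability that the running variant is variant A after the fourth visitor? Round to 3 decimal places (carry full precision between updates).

0.625

Apply Bayes' rule sequentially, carrying P(A) forward.
After 'does not convert': P(A) = 0.4·0.3500 / (0.4·0.3500 + 0.65·0.6500) ≈ 0.2489
After 'converts': P(A) = 0.6·0.2489 / (0.6·0.2489 + 0.35·0.7511) ≈ 0.3623
After 'converts': P(A) = 0.6·0.3623 / (0.6·0.3623 + 0.35·0.6377) ≈ 0.4934
After 'converts': P(A) = 0.6·0.4934 / (0.6·0.4934 + 0.35·0.5066) ≈ 0.6254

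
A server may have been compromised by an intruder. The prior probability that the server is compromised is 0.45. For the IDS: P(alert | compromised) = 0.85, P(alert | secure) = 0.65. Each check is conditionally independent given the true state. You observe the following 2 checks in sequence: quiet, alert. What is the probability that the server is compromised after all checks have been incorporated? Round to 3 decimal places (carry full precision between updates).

0.314

Each posterior becomes the prior for the next update.
After 'quiet': P(compromised) = 0.15·0.4500 / (0.15·0.4500 + 0.35·0.5500) ≈ 0.2596
After 'alert': P(compromised) = 0.85·0.2596 / (0.85·0.2596 + 0.65·0.7404) ≈ 0.3144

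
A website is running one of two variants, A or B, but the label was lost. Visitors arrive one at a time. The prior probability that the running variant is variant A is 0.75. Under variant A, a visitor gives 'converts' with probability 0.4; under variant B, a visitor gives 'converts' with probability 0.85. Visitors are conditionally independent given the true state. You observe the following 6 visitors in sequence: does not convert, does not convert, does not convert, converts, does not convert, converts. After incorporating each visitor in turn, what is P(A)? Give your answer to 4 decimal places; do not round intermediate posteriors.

Apply Bayes' rule sequentially, carrying P(A) forward.
After 'does not convert': P(A) = 0.6·0.7500 / (0.6·0.7500 + 0.15·0.2500) ≈ 0.9231
After 'does not convert': P(A) = 0.6·0.9231 / (0.6·0.9231 + 0.15·0.0769) ≈ 0.9796
After 'does not convert': P(A) = 0.6·0.9796 / (0.6·0.9796 + 0.15·0.0204) ≈ 0.9948
After 'converts': P(A) = 0.4·0.9948 / (0.4·0.9948 + 0.85·0.0052) ≈ 0.9891
After 'does not convert': P(A) = 0.6·0.9891 / (0.6·0.9891 + 0.15·0.0109) ≈ 0.9972
After 'converts': P(A) = 0.4·0.9972 / (0.4·0.9972 + 0.85·0.0028) ≈ 0.9942

0.9942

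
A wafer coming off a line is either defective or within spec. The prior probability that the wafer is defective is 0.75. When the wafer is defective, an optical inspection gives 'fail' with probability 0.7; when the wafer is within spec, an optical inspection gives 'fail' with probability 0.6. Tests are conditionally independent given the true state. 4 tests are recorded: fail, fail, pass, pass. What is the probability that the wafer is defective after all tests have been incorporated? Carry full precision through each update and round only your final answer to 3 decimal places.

0.697

After 'fail': P(defective) = 0.7·0.7500 / (0.7·0.7500 + 0.6·0.2500) ≈ 0.7778
After 'fail': P(defective) = 0.7·0.7778 / (0.7·0.7778 + 0.6·0.2222) ≈ 0.8033
After 'pass': P(defective) = 0.3·0.8033 / (0.3·0.8033 + 0.4·0.1967) ≈ 0.7538
After 'pass': P(defective) = 0.3·0.7538 / (0.3·0.7538 + 0.4·0.2462) ≈ 0.6967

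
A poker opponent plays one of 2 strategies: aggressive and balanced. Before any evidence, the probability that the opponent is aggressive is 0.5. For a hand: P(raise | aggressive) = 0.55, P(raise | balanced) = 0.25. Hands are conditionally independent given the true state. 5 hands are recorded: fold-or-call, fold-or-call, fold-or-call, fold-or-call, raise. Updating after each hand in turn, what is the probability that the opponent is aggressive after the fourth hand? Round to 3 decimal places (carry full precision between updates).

0.115

Each posterior becomes the prior for the next update.
After 'fold-or-call': P(aggressive) = 0.45·0.5000 / (0.45·0.5000 + 0.75·0.5000) ≈ 0.3750
After 'fold-or-call': P(aggressive) = 0.45·0.3750 / (0.45·0.3750 + 0.75·0.6250) ≈ 0.2647
After 'fold-or-call': P(aggressive) = 0.45·0.2647 / (0.45·0.2647 + 0.75·0.7353) ≈ 0.1776
After 'fold-or-call': P(aggressive) = 0.45·0.1776 / (0.45·0.1776 + 0.75·0.8224) ≈ 0.1147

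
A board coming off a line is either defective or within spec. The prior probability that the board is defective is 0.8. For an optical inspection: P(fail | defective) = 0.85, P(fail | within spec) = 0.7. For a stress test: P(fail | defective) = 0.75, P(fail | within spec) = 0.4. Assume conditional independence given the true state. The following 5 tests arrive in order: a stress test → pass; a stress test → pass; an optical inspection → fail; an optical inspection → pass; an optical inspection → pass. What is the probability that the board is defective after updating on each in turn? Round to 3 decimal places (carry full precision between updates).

0.174

Each posterior becomes the prior for the next update.
After a stress test='pass': P(defective) = 0.25·0.8000 / (0.25·0.8000 + 0.6·0.2000) ≈ 0.6250
After a stress test='pass': P(defective) = 0.25·0.6250 / (0.25·0.6250 + 0.6·0.3750) ≈ 0.4098
After an optical inspection='fail': P(defective) = 0.85·0.4098 / (0.85·0.4098 + 0.7·0.5902) ≈ 0.4575
After an optical inspection='pass': P(defective) = 0.15·0.4575 / (0.15·0.4575 + 0.3·0.5425) ≈ 0.2966
After an optical inspection='pass': P(defective) = 0.15·0.2966 / (0.15·0.2966 + 0.3·0.7034) ≈ 0.1741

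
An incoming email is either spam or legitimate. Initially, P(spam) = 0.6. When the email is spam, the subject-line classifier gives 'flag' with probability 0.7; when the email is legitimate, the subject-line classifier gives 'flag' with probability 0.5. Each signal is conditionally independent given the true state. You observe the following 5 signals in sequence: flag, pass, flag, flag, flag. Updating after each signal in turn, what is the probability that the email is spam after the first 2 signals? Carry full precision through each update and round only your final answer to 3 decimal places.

Each posterior becomes the prior for the next update.
After 'flag': P(spam) = 0.7·0.6000 / (0.7·0.6000 + 0.5·0.4000) ≈ 0.6774
After 'pass': P(spam) = 0.3·0.6774 / (0.3·0.6774 + 0.5·0.3226) ≈ 0.5575

0.558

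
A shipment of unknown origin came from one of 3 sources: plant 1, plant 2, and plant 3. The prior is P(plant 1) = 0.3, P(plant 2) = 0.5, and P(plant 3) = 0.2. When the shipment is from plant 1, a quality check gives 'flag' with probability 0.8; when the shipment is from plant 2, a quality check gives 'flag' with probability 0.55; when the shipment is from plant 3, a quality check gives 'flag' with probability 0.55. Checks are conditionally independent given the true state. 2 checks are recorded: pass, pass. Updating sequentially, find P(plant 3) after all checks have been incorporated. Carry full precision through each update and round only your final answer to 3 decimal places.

0.263

Apply Bayes' rule sequentially, carrying P(plant 3) forward.
After 'pass': normaliser = 0.2·0.3000 + 0.45·0.5000 + 0.45·0.2000; P(plant 1) ≈ 0.1600, P(plant 2) ≈ 0.6000, P(plant 3) ≈ 0.2400
After 'pass': normaliser = 0.2·0.1600 + 0.45·0.6000 + 0.45·0.2400; P(plant 1) ≈ 0.0780, P(plant 2) ≈ 0.6585, P(plant 3) ≈ 0.2634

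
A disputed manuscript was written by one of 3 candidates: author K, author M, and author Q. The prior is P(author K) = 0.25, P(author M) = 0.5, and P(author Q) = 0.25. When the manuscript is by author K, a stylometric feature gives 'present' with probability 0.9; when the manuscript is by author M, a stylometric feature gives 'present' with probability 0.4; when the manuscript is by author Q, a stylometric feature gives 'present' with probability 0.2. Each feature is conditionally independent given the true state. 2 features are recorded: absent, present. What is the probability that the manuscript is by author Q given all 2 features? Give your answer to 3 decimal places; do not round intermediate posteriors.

0.219

After 'absent': normaliser = 0.1·0.2500 + 0.6·0.5000 + 0.8·0.2500; P(author K) ≈ 0.0476, P(author M) ≈ 0.5714, P(author Q) ≈ 0.3810
After 'present': normaliser = 0.9·0.0476 + 0.4·0.5714 + 0.2·0.3810; P(author K) ≈ 0.1233, P(author M) ≈ 0.6575, P(author Q) ≈ 0.2192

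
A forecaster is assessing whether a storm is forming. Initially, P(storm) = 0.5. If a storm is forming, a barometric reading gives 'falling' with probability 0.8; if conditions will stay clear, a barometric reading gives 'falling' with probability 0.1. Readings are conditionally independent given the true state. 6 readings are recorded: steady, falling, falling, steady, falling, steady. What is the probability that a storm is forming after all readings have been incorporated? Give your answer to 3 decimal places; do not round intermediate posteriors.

Each posterior becomes the prior for the next update.
After 'steady': P(storm) = 0.2·0.5000 / (0.2·0.5000 + 0.9·0.5000) ≈ 0.1818
After 'falling': P(storm) = 0.8·0.1818 / (0.8·0.1818 + 0.1·0.8182) ≈ 0.6400
After 'falling': P(storm) = 0.8·0.6400 / (0.8·0.6400 + 0.1·0.3600) ≈ 0.9343
After 'steady': P(storm) = 0.2·0.9343 / (0.2·0.9343 + 0.9·0.0657) ≈ 0.7596
After 'falling': P(storm) = 0.8·0.7596 / (0.8·0.7596 + 0.1·0.2404) ≈ 0.9620
After 'steady': P(storm) = 0.2·0.9620 / (0.2·0.9620 + 0.9·0.0380) ≈ 0.8489

0.849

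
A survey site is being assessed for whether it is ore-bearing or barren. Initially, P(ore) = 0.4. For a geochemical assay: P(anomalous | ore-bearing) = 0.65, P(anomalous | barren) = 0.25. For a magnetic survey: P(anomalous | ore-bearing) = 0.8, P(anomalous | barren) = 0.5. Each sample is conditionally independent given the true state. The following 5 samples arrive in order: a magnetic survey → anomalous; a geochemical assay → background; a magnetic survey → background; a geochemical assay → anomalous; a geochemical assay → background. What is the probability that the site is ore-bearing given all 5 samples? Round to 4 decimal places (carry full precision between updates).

0.1946

Apply Bayes' rule sequentially, carrying P(ore) forward.
After a magnetic survey='anomalous': P(ore) = 0.8·0.4000 / (0.8·0.4000 + 0.5·0.6000) ≈ 0.5161
After a geochemical assay='background': P(ore) = 0.35·0.5161 / (0.35·0.5161 + 0.75·0.4839) ≈ 0.3323
After a magnetic survey='background': P(ore) = 0.2·0.3323 / (0.2·0.3323 + 0.5·0.6677) ≈ 0.1660
After a geochemical assay='anomalous': P(ore) = 0.65·0.1660 / (0.65·0.1660 + 0.25·0.8340) ≈ 0.3411
After a geochemical assay='background': P(ore) = 0.35·0.3411 / (0.35·0.3411 + 0.75·0.6589) ≈ 0.1946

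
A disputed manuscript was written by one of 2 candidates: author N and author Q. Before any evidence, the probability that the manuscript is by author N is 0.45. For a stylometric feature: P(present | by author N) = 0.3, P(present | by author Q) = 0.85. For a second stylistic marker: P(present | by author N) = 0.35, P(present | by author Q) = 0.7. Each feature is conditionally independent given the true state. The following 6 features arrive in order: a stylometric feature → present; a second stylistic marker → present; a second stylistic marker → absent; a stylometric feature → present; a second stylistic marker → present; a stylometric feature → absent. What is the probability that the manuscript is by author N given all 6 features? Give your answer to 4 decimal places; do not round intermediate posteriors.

0.2049

After a stylometric feature='present': P(author N) = 0.3·0.4500 / (0.3·0.4500 + 0.85·0.5500) ≈ 0.2241
After a second stylistic marker='present': P(author N) = 0.35·0.2241 / (0.35·0.2241 + 0.7·0.7759) ≈ 0.1262
After a second stylistic marker='absent': P(author N) = 0.65·0.1262 / (0.65·0.1262 + 0.3·0.8738) ≈ 0.2383
After a stylometric feature='present': P(author N) = 0.3·0.2383 / (0.3·0.2383 + 0.85·0.7617) ≈ 0.0994
After a second stylistic marker='present': P(author N) = 0.35·0.0994 / (0.35·0.0994 + 0.7·0.9006) ≈ 0.0523
After a stylometric feature='absent': P(author N) = 0.7·0.0523 / (0.7·0.0523 + 0.15·0.9477) ≈ 0.2049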